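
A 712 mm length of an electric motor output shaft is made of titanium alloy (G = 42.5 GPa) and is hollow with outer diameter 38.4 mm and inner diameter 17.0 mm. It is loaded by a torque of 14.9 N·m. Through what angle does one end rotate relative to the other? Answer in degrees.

J = π(d_o⁴ − d_i⁴)/32 = π(0.0384⁴ − 0.0170⁴)/32 = 2.053×10^-7 m⁴.
θ = T·L/(G·J) = 14.90 × 0.712 / (42.5×10⁹ × 2.053×10^-7) = 1.216×10^-3 rad.

0.0697°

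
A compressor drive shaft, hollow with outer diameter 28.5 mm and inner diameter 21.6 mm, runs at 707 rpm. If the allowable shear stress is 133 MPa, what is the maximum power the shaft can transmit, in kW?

J = π(d_o⁴ − d_i⁴)/32 = π(0.0285⁴ − 0.0216⁴)/32 = 4.340×10^-8 m⁴.
T_max = τ_allow·J/r = 1.33×10^8 × 4.340×10^-8 / 0.0143 = 405.1 N·m.
ω = 2π·707/60 = 74.04 rad/s, so P_max = T_max·ω = 2.999×10^4 W.

30.0 kW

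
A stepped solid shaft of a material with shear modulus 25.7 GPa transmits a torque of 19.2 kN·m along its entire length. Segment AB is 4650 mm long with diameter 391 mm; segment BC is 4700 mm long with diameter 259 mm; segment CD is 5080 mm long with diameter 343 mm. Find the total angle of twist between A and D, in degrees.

0.702°

J_AB = π(0.391)⁴/32 = 2.29×10^-3 m⁴; J_BC = π(0.259)⁴/32 = 4.42×10^-4 m⁴; J_CD = π(0.343)⁴/32 = 1.36×10^-3 m⁴.
θ = (T/G)·Σ L_i/J_i = (19200/25.7×10⁹)·(4.65/2.29×10^-3 + 4.70/4.42×10^-4 + 5.08/1.36×10^-3) = 0.01226 rad.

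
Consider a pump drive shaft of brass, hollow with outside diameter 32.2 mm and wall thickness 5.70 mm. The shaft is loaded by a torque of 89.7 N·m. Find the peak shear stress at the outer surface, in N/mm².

16.6 N/mm²

J = π(d_o⁴ − d_i⁴)/32 = π(0.0322⁴ − 0.0208⁴)/32 = 8.717×10^-8 m⁴.
τ_max = T·r/J = 89.70 × 0.0161 / 8.717×10^-8 = 1.657×10^7 Pa.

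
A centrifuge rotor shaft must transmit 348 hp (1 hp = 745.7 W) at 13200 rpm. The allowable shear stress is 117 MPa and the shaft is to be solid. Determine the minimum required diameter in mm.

20.1 mm

ω = 2π·13200/60 = 1382 rad/s, so T = P/ω = 348×745.7 / 1382 = 187.7 N·m.
For a solid shaft τ_max = 16T/(πd³), so d = (16T/(π τ_allow))^(1/3) = (16·187.7/(π·1.17×10^8))^(1/3) = 0.02014 m.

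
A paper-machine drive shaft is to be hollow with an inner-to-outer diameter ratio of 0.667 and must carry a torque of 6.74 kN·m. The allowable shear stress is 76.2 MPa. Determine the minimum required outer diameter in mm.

82.5 mm

For a hollow shaft with d_i/d_o = 0.667: τ_max = 16T/(π d_o³ (1−k⁴)), so d_o = [16T/(π τ_allow (1−k⁴))]^(1/3) = [16·6740/(π·7.62×10^7·0.8021)]^(1/3) = 0.08251 m.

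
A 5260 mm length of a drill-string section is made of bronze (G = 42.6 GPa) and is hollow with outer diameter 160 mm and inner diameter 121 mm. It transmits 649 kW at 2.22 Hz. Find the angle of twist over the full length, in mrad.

ω = 2π·2.22 = 13.95 rad/s, so T = P/ω = 649×10³ / 13.95 = 46530 N·m.
J = π(d_o⁴ − d_i⁴)/32 = π(0.160⁴ − 0.121⁴)/32 = 4.330×10^-5 m⁴.
θ = T·L/(G·J) = 46530 × 5.26 / (42.6×10⁹ × 4.330×10^-5) = 0.1327 rad.

133 mrad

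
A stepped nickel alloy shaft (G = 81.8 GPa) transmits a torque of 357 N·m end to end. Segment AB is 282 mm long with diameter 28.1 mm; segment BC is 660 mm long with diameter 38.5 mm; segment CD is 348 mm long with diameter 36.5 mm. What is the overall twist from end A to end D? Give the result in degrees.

2.42°

J_AB = π(0.0281)⁴/32 = 6.12×10^-8 m⁴; J_BC = π(0.0385)⁴/32 = 2.16×10^-7 m⁴; J_CD = π(0.0365)⁴/32 = 1.74×10^-7 m⁴.
θ = (T/G)·Σ L_i/J_i = (357.0/81.8×10⁹)·(0.282/6.12×10^-8 + 0.660/2.16×10^-7 + 0.348/1.74×10^-7) = 0.04218 rad.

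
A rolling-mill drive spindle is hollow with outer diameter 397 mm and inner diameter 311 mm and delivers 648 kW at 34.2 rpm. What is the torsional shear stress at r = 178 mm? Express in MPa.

ω = 2π·34.2/60 = 3.581 rad/s, so T = P/ω = 648×10³ / 3.581 = 180900 N·m.
J = π(d_o⁴ − d_i⁴)/32 = π(0.397⁴ − 0.311⁴)/32 = 1.520×10^-3 m⁴.
Shear stress varies linearly with radius: τ = T·r/J = 180900 × 0.178 / 1.520×10^-3 = 2.118×10^7 Pa.

21.2 MPa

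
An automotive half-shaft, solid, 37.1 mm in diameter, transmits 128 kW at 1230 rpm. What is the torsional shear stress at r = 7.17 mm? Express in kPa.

38300 kPa

ω = 2π·1230/60 = 128.8 rad/s, so T = P/ω = 128×10³ / 128.8 = 993.7 N·m.
J = πd⁴/32 = π(0.0371)⁴/32 = 1.860×10^-7 m⁴.
Shear stress varies linearly with radius: τ = T·r/J = 993.7 × 0.00717 / 1.860×10^-7 = 3.831×10^7 Pa.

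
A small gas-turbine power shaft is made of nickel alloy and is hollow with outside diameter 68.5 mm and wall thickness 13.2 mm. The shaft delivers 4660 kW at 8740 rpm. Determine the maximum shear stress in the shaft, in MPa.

ω = 2π·8740/60 = 915.3 rad/s, so T = P/ω = 4660×10³ / 915.3 = 5092 N·m.
J = π(d_o⁴ − d_i⁴)/32 = π(0.0685⁴ − 0.0421⁴)/32 = 1.853×10^-6 m⁴.
τ_max = T·r/J = 5092 × 0.0343 / 1.853×10^-6 = 9.410×10^7 Pa.

94.1 MPa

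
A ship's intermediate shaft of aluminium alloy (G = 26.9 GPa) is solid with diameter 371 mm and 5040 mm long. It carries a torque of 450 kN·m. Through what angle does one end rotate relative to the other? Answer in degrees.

J = πd⁴/32 = π(0.371)⁴/32 = 1.860×10^-3 m⁴.
θ = T·L/(G·J) = 450000 × 5.04 / (26.9×10⁹ × 1.860×10^-3) = 0.04533 rad.

2.60°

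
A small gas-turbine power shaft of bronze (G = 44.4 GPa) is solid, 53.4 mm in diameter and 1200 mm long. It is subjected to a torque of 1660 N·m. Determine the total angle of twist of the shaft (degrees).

J = πd⁴/32 = π(0.0534)⁴/32 = 7.983×10^-7 m⁴.
θ = T·L/(G·J) = 1660 × 1.20 / (44.4×10⁹ × 7.983×10^-7) = 0.05620 rad.

3.22°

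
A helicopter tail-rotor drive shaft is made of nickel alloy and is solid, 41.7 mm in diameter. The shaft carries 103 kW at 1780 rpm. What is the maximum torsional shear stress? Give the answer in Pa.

ω = 2π·1780/60 = 186.4 rad/s, so T = P/ω = 103×10³ / 186.4 = 552.6 N·m.
J = πd⁴/32 = π(0.0417)⁴/32 = 2.969×10^-7 m⁴.
τ_max = T·r/J = 552.6 × 0.0209 / 2.969×10^-7 = 3.881×10^7 Pa.

3.88e7 Pa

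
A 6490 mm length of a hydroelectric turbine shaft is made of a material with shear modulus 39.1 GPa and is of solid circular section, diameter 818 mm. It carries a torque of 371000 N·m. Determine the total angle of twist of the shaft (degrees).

0.0803°

J = πd⁴/32 = π(0.818)⁴/32 = 0.04396 m⁴.
θ = T·L/(G·J) = 371000 × 6.49 / (39.1×10⁹ × 0.04396) = 1.401×10^-3 rad.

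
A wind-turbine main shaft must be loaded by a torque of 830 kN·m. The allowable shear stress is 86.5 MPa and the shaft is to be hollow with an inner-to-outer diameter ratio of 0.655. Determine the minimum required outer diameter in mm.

391 mm

For a hollow shaft with d_i/d_o = 0.655: τ_max = 16T/(π d_o³ (1−k⁴)), so d_o = [16T/(π τ_allow (1−k⁴))]^(1/3) = [16·830000/(π·8.65×10^7·0.8159)]^(1/3) = 0.3913 m.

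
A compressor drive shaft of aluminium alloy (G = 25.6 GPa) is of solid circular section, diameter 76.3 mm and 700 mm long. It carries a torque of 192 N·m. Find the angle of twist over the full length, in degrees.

0.0904°

J = πd⁴/32 = π(0.0763)⁴/32 = 3.327×10^-6 m⁴.
θ = T·L/(G·J) = 192.0 × 0.700 / (25.6×10⁹ × 3.327×10^-6) = 1.578×10^-3 rad.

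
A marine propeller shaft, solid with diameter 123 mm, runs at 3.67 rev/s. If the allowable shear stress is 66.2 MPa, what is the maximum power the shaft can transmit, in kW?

J = πd⁴/32 = π(0.123)⁴/32 = 2.247×10^-5 m⁴.
T_max = τ_allow·J/r = 6.62×10^7 × 2.247×10^-5 / 0.0615 = 24190 N·m.
ω = 2π·3.67 = 23.06 rad/s, so P_max = T_max·ω = 5.578×10^5 W.

558 kW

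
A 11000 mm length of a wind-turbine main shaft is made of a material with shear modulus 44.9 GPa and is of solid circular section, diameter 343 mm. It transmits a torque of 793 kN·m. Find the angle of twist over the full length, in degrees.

J = πd⁴/32 = π(0.343)⁴/32 = 1.359×10^-3 m⁴.
θ = T·L/(G·J) = 793000 × 11.0 / (44.9×10⁹ × 1.359×10^-3) = 0.1430 rad.

8.19°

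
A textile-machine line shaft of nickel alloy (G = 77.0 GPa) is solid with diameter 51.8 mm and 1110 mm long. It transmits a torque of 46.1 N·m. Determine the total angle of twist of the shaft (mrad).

0.940 mrad

J = πd⁴/32 = π(0.0518)⁴/32 = 7.068×10^-7 m⁴.
θ = T·L/(G·J) = 46.10 × 1.11 / (77.0×10⁹ × 7.068×10^-7) = 9.402×10^-4 rad.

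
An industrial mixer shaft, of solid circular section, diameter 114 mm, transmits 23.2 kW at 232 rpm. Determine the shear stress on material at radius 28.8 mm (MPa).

ω = 2π·232/60 = 24.29 rad/s, so T = P/ω = 23.2×10³ / 24.29 = 954.9 N·m.
J = πd⁴/32 = π(0.114)⁴/32 = 1.658×10^-5 m⁴.
Shear stress varies linearly with radius: τ = T·r/J = 954.9 × 0.0288 / 1.658×10^-5 = 1.659×10^6 Pa.

1.66 MPa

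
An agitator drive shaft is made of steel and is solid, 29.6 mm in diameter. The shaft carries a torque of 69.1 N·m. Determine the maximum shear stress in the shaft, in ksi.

1.97 ksi

J = πd⁴/32 = π(0.0296)⁴/32 = 7.536×10^-8 m⁴.
τ_max = T·r/J = 69.10 × 0.0148 / 7.536×10^-8 = 1.357×10^7 Pa.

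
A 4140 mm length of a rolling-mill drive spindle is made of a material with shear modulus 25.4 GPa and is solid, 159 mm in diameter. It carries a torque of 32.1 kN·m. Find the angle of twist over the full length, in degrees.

J = πd⁴/32 = π(0.159)⁴/32 = 6.275×10^-5 m⁴.
θ = T·L/(G·J) = 32100 × 4.14 / (25.4×10⁹ × 6.275×10^-5) = 0.08338 rad.

4.78°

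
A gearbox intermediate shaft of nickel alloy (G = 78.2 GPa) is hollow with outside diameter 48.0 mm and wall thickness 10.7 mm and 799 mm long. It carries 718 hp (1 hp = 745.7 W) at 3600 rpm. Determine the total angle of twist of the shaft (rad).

ω = 2π·3600/60 = 377.0 rad/s, so T = P/ω = 718×745.7 / 377.0 = 1420 N·m.
J = π(d_o⁴ − d_i⁴)/32 = π(0.0480⁴ − 0.0266⁴)/32 = 4.720×10^-7 m⁴.
θ = T·L/(G·J) = 1420 × 0.799 / (78.2×10⁹ × 4.720×10^-7) = 0.03074 rad.

0.0307 rad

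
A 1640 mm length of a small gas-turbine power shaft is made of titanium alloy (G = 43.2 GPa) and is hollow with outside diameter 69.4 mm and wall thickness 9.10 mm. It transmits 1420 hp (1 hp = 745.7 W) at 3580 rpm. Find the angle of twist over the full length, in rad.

ω = 2π·3580/60 = 374.9 rad/s, so T = P/ω = 1420×745.7 / 374.9 = 2824 N·m.
J = π(d_o⁴ − d_i⁴)/32 = π(0.0694⁴ − 0.0512⁴)/32 = 1.603×10^-6 m⁴.
θ = T·L/(G·J) = 2824 × 1.64 / (43.2×10⁹ × 1.603×10^-6) = 0.06690 rad.

0.0669 rad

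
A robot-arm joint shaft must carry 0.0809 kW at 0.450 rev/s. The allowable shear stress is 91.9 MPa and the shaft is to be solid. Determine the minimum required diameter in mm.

ω = 2π·0.450 = 2.827 rad/s, so T = P/ω = 0.0809×10³ / 2.827 = 28.61 N·m.
For a solid shaft τ_max = 16T/(πd³), so d = (16T/(π τ_allow))^(1/3) = (16·28.61/(π·9.19×10^7))^(1/3) = 0.01166 m.

11.7 mm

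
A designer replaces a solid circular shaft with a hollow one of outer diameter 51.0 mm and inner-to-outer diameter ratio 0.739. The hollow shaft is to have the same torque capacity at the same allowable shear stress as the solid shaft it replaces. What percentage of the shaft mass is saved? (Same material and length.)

42.5 %

Equal τ_max and T ⇒ the solid shaft needs d_s³ = d_o³(1−k⁴), so d_s = 51.0·(1−0.739⁴)^(1/3) = 45.32 mm.
Area ratio A_h/A_s = d_o²(1−k²)/d_s² = (1−k²)/(1−k⁴)^(2/3) = 0.5748.
Mass saving = 1 − 0.5748 = 42.5 %.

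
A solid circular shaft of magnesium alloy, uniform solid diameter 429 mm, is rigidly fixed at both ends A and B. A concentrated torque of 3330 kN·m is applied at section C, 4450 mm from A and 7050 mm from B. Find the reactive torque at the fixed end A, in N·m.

2.04e6 N·m

With uniform GJ and both ends fixed, compatibility θ_AC = θ_CB gives T_A·a = T_B·b, together with T_A + T_B = T₀.
T_A = T₀·b/(a+b) = 3.330e6·7050/11500 = 2.041e6 N·m; T_B = 1.289e6 N·m.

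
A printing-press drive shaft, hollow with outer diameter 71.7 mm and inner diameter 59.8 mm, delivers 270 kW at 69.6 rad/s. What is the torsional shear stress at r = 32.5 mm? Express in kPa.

ω = 69.6 rad/s, so T = P/ω = 270×10³ / 69.60 = 3879 N·m.
J = π(d_o⁴ − d_i⁴)/32 = π(0.0717⁴ − 0.0598⁴)/32 = 1.339×10^-6 m⁴.
Shear stress varies linearly with radius: τ = T·r/J = 3879 × 0.0325 / 1.339×10^-6 = 9.415×10^7 Pa.

94100 kPa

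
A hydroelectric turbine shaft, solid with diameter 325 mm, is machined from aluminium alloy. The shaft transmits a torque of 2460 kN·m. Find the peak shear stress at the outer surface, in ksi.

J = πd⁴/32 = π(0.325)⁴/32 = 1.095×10^-3 m⁴.
τ_max = T·r/J = 2.460e6 × 0.163 / 1.095×10^-3 = 3.650×10^8 Pa.

52.9 ksi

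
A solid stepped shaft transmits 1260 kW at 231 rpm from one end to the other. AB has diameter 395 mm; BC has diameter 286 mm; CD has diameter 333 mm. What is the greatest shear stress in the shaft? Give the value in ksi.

1.64 ksi

ω = 2π·231/60 = 24.19 rad/s, so T = P/ω = 1260×10³ / 24.19 = 52090 N·m.
Under the same torque, τ_max = 16T/(πd³) is largest where d is smallest — segment BC (d = 286 mm).
τ_max = 16·52090/(π·(0.286)³) = 1.134×10^7 Pa.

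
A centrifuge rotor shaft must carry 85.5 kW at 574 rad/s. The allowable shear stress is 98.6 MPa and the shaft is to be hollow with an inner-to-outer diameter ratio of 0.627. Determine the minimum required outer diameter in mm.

ω = 574 rad/s, so T = P/ω = 85.5×10³ / 574.0 = 149.0 N·m.
For a hollow shaft with d_i/d_o = 0.627: τ_max = 16T/(π d_o³ (1−k⁴)), so d_o = [16T/(π τ_allow (1−k⁴))]^(1/3) = [16·149.0/(π·9.86×10^7·0.8454)]^(1/3) = 0.02088 m.

20.9 mm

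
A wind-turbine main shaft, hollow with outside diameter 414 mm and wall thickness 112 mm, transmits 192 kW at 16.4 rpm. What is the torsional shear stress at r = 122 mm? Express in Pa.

4.95e6 Pa

ω = 2π·16.4/60 = 1.717 rad/s, so T = P/ω = 192×10³ / 1.717 = 111800 N·m.
J = π(d_o⁴ − d_i⁴)/32 = π(0.414⁴ − 0.190⁴)/32 = 2.756×10^-3 m⁴.
Shear stress varies linearly with radius: τ = T·r/J = 111800 × 0.122 / 2.756×10^-3 = 4.949×10^6 Pa.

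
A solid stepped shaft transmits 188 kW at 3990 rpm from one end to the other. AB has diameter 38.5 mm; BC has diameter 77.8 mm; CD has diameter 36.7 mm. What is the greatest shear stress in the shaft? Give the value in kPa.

46400 kPa

ω = 2π·3990/60 = 417.8 rad/s, so T = P/ω = 188×10³ / 417.8 = 449.9 N·m.
Under the same torque, τ_max = 16T/(πd³) is largest where d is smallest — segment CD (d = 36.7 mm).
τ_max = 16·449.9/(π·(0.0367)³) = 4.636×10^7 Pa.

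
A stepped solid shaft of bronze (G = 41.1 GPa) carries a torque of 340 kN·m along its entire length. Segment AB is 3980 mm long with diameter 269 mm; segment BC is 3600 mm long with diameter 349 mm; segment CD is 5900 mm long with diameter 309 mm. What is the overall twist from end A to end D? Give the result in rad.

0.139 rad

J_AB = π(0.269)⁴/32 = 5.14×10^-4 m⁴; J_BC = π(0.349)⁴/32 = 1.46×10^-3 m⁴; J_CD = π(0.309)⁴/32 = 8.95×10^-4 m⁴.
θ = (T/G)·Σ L_i/J_i = (340000/41.1×10⁹)·(3.98/5.14×10^-4 + 3.60/1.46×10^-3 + 5.90/8.95×10^-4) = 0.1390 rad.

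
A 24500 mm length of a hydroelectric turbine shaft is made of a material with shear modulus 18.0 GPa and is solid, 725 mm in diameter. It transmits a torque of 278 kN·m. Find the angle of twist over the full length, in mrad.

J = πd⁴/32 = π(0.725)⁴/32 = 0.02712 m⁴.
θ = T·L/(G·J) = 278000 × 24.5 / (18.0×10⁹ × 0.02712) = 0.01395 rad.

14.0 mrad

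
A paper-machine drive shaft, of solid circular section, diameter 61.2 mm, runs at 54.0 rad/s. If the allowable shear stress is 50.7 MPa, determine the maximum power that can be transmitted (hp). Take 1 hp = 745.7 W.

J = πd⁴/32 = π(0.0612)⁴/32 = 1.377×10^-6 m⁴.
T_max = τ_allow·J/r = 5.07×10^7 × 1.377×10^-6 / 0.0306 = 2282 N·m.
ω = 54.0 rad/s, so P_max = T_max·ω = 1.232×10^5 W.

165 hp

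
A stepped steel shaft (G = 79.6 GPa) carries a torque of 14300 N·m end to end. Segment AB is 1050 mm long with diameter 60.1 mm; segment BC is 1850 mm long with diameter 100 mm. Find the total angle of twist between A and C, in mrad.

181 mrad

J_AB = π(0.0601)⁴/32 = 1.28×10^-6 m⁴; J_BC = π(0.100)⁴/32 = 9.82×10^-6 m⁴.
θ = (T/G)·Σ L_i/J_i = (14300/79.6×10⁹)·(1.05/1.28×10^-6 + 1.85/9.82×10^-6) = 0.1811 rad.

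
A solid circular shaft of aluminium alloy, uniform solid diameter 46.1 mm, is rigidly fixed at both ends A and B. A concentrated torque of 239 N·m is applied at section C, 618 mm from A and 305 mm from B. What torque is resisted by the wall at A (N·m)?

With uniform GJ and both ends fixed, compatibility θ_AC = θ_CB gives T_A·a = T_B·b, together with T_A + T_B = T₀.
T_A = T₀·b/(a+b) = 239.0·305/923.0 = 78.98 N·m; T_B = 160.0 N·m.

79.0 N·m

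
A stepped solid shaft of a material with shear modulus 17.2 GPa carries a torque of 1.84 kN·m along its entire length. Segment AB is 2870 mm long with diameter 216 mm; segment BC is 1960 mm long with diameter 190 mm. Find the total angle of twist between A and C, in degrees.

0.176°

J_AB = π(0.216)⁴/32 = 2.14×10^-4 m⁴; J_BC = π(0.190)⁴/32 = 1.28×10^-4 m⁴.
θ = (T/G)·Σ L_i/J_i = (1840/17.2×10⁹)·(2.87/2.14×10^-4 + 1.96/1.28×10^-4) = 3.075×10^-3 rad.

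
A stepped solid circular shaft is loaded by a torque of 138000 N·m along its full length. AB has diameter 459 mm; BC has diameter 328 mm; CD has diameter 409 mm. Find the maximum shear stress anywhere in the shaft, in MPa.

19.9 MPa

Under the same torque, τ_max = 16T/(πd³) is largest where d is smallest — segment BC (d = 328 mm).
τ_max = 16·138000/(π·(0.328)³) = 1.992×10^7 Pa.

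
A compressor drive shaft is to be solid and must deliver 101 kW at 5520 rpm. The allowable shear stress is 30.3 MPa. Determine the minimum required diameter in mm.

30.9 mm

ω = 2π·5520/60 = 578.1 rad/s, so T = P/ω = 101×10³ / 578.1 = 174.7 N·m.
For a solid shaft τ_max = 16T/(πd³), so d = (16T/(π τ_allow))^(1/3) = (16·174.7/(π·3.03×10^7))^(1/3) = 0.03085 m.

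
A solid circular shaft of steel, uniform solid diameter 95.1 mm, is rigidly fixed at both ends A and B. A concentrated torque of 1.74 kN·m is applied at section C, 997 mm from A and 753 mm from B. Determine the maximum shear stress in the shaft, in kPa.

5870 kPa

With uniform GJ and both ends fixed, compatibility θ_AC = θ_CB gives T_A·a = T_B·b, together with T_A + T_B = T₀.
T_A = T₀·b/(a+b) = 1740·753/1750 = 748.7 N·m; T_B = 991.3 N·m.
τ in each portion: τ_AC = 4.43×10^6 Pa, τ_CB = 5.87×10^6 Pa; maximum is in CB.
τ_max = T_CB·r/J = 991.3·0.0475/8.03×10^-6 = 5.870×10^6 Pa.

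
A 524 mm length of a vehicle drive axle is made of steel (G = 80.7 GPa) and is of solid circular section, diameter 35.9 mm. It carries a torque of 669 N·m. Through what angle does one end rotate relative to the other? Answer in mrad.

J = πd⁴/32 = π(0.0359)⁴/32 = 1.631×10^-7 m⁴.
θ = T·L/(G·J) = 669.0 × 0.524 / (80.7×10⁹ × 1.631×10^-7) = 0.02664 rad.

26.6 mrad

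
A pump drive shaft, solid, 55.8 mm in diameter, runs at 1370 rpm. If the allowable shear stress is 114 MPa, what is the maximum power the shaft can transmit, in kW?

J = πd⁴/32 = π(0.0558)⁴/32 = 9.518×10^-7 m⁴.
T_max = τ_allow·J/r = 1.14×10^8 × 9.518×10^-7 / 0.0279 = 3889 N·m.
ω = 2π·1370/60 = 143.5 rad/s, so P_max = T_max·ω = 5.579×10^5 W.

558 kW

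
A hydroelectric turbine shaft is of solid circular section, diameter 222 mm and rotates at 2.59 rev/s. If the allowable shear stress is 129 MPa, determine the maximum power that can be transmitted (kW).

4510 kW

J = πd⁴/32 = π(0.222)⁴/32 = 2.385×10^-4 m⁴.
T_max = τ_allow·J/r = 1.29×10^8 × 2.385×10^-4 / 0.111 = 277100 N·m.
ω = 2π·2.59 = 16.27 rad/s, so P_max = T_max·ω = 4.510×10^6 W.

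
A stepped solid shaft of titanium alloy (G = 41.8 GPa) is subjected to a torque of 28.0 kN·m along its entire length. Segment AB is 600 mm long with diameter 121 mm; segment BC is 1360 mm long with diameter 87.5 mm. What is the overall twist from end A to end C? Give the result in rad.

0.177 rad

J_AB = π(0.121)⁴/32 = 2.10×10^-5 m⁴; J_BC = π(0.0875)⁴/32 = 5.75×10^-6 m⁴.
θ = (T/G)·Σ L_i/J_i = (28000/41.8×10⁹)·(0.600/2.10×10^-5 + 1.36/5.75×10^-6) = 0.1774 rad.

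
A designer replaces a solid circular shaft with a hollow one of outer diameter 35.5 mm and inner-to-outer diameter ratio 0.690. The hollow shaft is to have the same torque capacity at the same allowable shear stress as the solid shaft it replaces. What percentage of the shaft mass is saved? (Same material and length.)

37.8 %

Equal τ_max and T ⇒ the solid shaft needs d_s³ = d_o³(1−k⁴), so d_s = 35.5·(1−0.690⁴)^(1/3) = 32.58 mm.
Area ratio A_h/A_s = d_o²(1−k²)/d_s² = (1−k²)/(1−k⁴)^(2/3) = 0.6218.
Mass saving = 1 − 0.6218 = 37.8 %.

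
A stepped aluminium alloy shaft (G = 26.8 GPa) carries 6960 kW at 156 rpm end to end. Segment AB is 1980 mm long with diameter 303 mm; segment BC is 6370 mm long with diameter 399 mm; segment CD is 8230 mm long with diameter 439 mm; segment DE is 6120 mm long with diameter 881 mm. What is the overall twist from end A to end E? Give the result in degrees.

ω = 2π·156/60 = 16.34 rad/s, so T = P/ω = 6960×10³ / 16.34 = 426000 N·m.
J_AB = π(0.303)⁴/32 = 8.28×10^-4 m⁴; J_BC = π(0.399)⁴/32 = 2.49×10^-3 m⁴; J_CD = π(0.439)⁴/32 = 3.65×10^-3 m⁴; J_DE = π(0.881)⁴/32 = 0.0591 m⁴.
θ = (T/G)·Σ L_i/J_i = (426000/26.8×10⁹)·(1.98/8.28×10^-4 + 6.37/2.49×10^-3 + 8.23/3.65×10^-3 + 6.12/0.0591) = 0.1163 rad.

6.66°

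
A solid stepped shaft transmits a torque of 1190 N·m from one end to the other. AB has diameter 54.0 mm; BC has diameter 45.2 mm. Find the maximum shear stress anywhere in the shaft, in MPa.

65.6 MPa

Under the same torque, τ_max = 16T/(πd³) is largest where d is smallest — segment BC (d = 45.2 mm).
τ_max = 16·1190/(π·(0.0452)³) = 6.563×10^7 Pa.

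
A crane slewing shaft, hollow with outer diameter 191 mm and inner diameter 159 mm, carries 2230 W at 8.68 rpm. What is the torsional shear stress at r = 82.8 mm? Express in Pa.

ω = 2π·8.68/60 = 0.9090 rad/s, so T = P/ω = 2230 / 0.9090 = 2453 N·m.
J = π(d_o⁴ − d_i⁴)/32 = π(0.191⁴ − 0.159⁴)/32 = 6.791×10^-5 m⁴.
Shear stress varies linearly with radius: τ = T·r/J = 2453 × 0.0828 / 6.791×10^-5 = 2.991×10^6 Pa.

2.99e6 Pa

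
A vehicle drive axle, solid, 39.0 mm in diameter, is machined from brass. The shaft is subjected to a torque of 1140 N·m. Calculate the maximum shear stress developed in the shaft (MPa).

97.9 MPa

J = πd⁴/32 = π(0.0390)⁴/32 = 2.271×10^-7 m⁴.
τ_max = T·r/J = 1140 × 0.0195 / 2.271×10^-7 = 9.788×10^7 Pa.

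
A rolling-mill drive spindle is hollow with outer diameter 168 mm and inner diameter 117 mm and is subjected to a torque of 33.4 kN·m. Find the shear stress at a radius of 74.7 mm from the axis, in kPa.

J = π(d_o⁴ − d_i⁴)/32 = π(0.168⁴ − 0.117⁴)/32 = 5.981×10^-5 m⁴.
Shear stress varies linearly with radius: τ = T·r/J = 33400 × 0.0747 / 5.981×10^-5 = 4.172×10^7 Pa.

41700 kPa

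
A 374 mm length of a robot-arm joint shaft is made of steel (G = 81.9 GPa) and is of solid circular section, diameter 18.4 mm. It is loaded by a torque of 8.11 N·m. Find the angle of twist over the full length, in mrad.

J = πd⁴/32 = π(0.0184)⁴/32 = 1.125×10^-8 m⁴.
θ = T·L/(G·J) = 8.110 × 0.374 / (81.9×10⁹ × 1.125×10^-8) = 3.291×10^-3 rad.

3.29 mrad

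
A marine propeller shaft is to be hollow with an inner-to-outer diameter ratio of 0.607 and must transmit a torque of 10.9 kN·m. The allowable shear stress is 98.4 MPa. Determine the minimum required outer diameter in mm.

86.7 mm

For a hollow shaft with d_i/d_o = 0.607: τ_max = 16T/(π d_o³ (1−k⁴)), so d_o = [16T/(π τ_allow (1−k⁴))]^(1/3) = [16·10900/(π·9.84×10^7·0.8642)]^(1/3) = 0.08675 m.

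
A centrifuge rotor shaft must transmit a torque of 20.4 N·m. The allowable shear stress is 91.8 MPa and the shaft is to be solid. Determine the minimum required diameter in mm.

For a solid shaft τ_max = 16T/(πd³), so d = (16T/(π τ_allow))^(1/3) = (16·20.40/(π·9.18×10^7))^(1/3) = 0.01042 m.

10.4 mm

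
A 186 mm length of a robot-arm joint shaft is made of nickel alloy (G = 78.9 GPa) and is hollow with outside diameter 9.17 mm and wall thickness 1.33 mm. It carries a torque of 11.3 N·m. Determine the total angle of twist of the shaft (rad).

J = π(d_o⁴ − d_i⁴)/32 = π(0.00917⁴ − 0.00651⁴)/32 = 5.179×10^-10 m⁴.
θ = T·L/(G·J) = 11.30 × 0.186 / (78.9×10⁹ × 5.179×10^-10) = 0.05144 rad.

0.0514 rad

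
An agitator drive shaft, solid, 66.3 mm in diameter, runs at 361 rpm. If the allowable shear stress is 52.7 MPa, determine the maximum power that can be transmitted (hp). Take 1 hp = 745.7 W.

153 hp

J = πd⁴/32 = π(0.0663)⁴/32 = 1.897×10^-6 m⁴.
T_max = τ_allow·J/r = 5.27×10^7 × 1.897×10^-6 / 0.0331 = 3016 N·m.
ω = 2π·361/60 = 37.80 rad/s, so P_max = T_max·ω = 1.140×10^5 W.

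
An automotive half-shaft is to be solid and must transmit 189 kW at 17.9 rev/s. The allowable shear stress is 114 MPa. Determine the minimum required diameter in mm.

42.2 mm

ω = 2π·17.9 = 112.5 rad/s, so T = P/ω = 189×10³ / 112.5 = 1680 N·m.
For a solid shaft τ_max = 16T/(πd³), so d = (16T/(π τ_allow))^(1/3) = (16·1680/(π·1.14×10^8))^(1/3) = 0.04219 m.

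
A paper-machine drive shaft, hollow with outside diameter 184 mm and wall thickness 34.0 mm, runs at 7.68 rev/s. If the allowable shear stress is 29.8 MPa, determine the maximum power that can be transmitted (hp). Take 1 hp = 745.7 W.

1990 hp

J = π(d_o⁴ − d_i⁴)/32 = π(0.184⁴ − 0.116⁴)/32 = 9.475×10^-5 m⁴.
T_max = τ_allow·J/r = 2.98×10^7 × 9.475×10^-5 / 0.0920 = 30690 N·m.
ω = 2π·7.68 = 48.25 rad/s, so P_max = T_max·ω = 1.481×10^6 W.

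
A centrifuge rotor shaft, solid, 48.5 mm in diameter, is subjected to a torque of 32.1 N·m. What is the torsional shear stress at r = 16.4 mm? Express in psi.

141 psi

J = πd⁴/32 = π(0.0485)⁴/32 = 5.432×10^-7 m⁴.
Shear stress varies linearly with radius: τ = T·r/J = 32.10 × 0.0164 / 5.432×10^-7 = 9.691×10^5 Pa.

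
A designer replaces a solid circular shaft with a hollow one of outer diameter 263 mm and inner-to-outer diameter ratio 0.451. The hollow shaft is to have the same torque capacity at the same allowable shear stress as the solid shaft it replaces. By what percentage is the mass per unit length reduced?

18.1 %

Equal τ_max and T ⇒ the solid shaft needs d_s³ = d_o³(1−k⁴), so d_s = 263·(1−0.451⁴)^(1/3) = 259.3 mm.
Area ratio A_h/A_s = d_o²(1−k²)/d_s² = (1−k²)/(1−k⁴)^(2/3) = 0.8194.
Mass saving = 1 − 0.8194 = 18.1 %.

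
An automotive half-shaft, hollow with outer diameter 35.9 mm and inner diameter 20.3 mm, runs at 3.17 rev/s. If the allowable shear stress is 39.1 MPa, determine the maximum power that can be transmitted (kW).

6.35 kW

J = π(d_o⁴ − d_i⁴)/32 = π(0.0359⁴ − 0.0203⁴)/32 = 1.464×10^-7 m⁴.
T_max = τ_allow·J/r = 3.91×10^7 × 1.464×10^-7 / 0.0180 = 318.9 N·m.
ω = 2π·3.17 = 19.92 rad/s, so P_max = T_max·ω = 6352 W.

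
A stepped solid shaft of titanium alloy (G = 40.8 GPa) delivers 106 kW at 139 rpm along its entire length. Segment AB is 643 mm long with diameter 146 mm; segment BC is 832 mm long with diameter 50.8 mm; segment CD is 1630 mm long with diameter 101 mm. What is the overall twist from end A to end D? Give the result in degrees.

ω = 2π·139/60 = 14.56 rad/s, so T = P/ω = 106×10³ / 14.56 = 7282 N·m.
J_AB = π(0.146)⁴/32 = 4.46×10^-5 m⁴; J_BC = π(0.0508)⁴/32 = 6.54×10^-7 m⁴; J_CD = π(0.101)⁴/32 = 1.02×10^-5 m⁴.
θ = (T/G)·Σ L_i/J_i = (7282/40.8×10⁹)·(0.643/4.46×10^-5 + 0.832/6.54×10^-7 + 1.63/1.02×10^-5) = 0.2582 rad.

14.8°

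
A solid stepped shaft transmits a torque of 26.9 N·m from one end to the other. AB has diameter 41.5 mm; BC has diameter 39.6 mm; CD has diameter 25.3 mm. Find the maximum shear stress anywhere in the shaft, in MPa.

Under the same torque, τ_max = 16T/(πd³) is largest where d is smallest — segment CD (d = 25.3 mm).
τ_max = 16·26.90/(π·(0.0253)³) = 8.460×10^6 Pa.

8.46 MPa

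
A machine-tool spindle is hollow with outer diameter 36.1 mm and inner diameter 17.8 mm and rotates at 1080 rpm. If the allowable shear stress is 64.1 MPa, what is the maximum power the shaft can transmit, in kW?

63.0 kW

J = π(d_o⁴ − d_i⁴)/32 = π(0.0361⁴ − 0.0178⁴)/32 = 1.569×10^-7 m⁴.
T_max = τ_allow·J/r = 6.41×10^7 × 1.569×10^-7 / 0.0181 = 557.1 N·m.
ω = 2π·1080/60 = 113.1 rad/s, so P_max = T_max·ω = 6.301×10^4 W.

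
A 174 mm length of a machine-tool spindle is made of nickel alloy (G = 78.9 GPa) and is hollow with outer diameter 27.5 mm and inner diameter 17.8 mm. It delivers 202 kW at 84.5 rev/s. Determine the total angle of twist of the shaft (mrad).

18.1 mrad

ω = 2π·84.5 = 530.9 rad/s, so T = P/ω = 202×10³ / 530.9 = 380.5 N·m.
J = π(d_o⁴ − d_i⁴)/32 = π(0.0275⁴ − 0.0178⁴)/32 = 4.629×10^-8 m⁴.
θ = T·L/(G·J) = 380.5 × 0.174 / (78.9×10⁹ × 4.629×10^-8) = 0.01813 rad.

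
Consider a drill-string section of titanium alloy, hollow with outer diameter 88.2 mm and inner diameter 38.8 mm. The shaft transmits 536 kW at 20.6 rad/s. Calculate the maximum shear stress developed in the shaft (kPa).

201000 kPa

ω = 20.6 rad/s, so T = P/ω = 536×10³ / 20.60 = 26020 N·m.
J = π(d_o⁴ − d_i⁴)/32 = π(0.0882⁴ − 0.0388⁴)/32 = 5.719×10^-6 m⁴.
τ_max = T·r/J = 26020 × 0.0441 / 5.719×10^-6 = 2.006×10^8 Pa.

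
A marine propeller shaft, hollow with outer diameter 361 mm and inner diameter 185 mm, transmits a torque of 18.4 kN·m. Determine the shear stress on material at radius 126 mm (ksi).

J = π(d_o⁴ − d_i⁴)/32 = π(0.361⁴ − 0.185⁴)/32 = 1.552×10^-3 m⁴.
Shear stress varies linearly with radius: τ = T·r/J = 18400 × 0.126 / 1.552×10^-3 = 1.493×10^6 Pa.

0.217 ksi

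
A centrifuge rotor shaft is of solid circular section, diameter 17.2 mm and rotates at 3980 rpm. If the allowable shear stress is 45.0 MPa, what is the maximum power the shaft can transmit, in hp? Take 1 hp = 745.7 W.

25.1 hp

J = πd⁴/32 = π(0.0172)⁴/32 = 8.592×10^-9 m⁴.
T_max = τ_allow·J/r = 4.50×10^7 × 8.592×10^-9 / 0.00860 = 44.96 N·m.
ω = 2π·3980/60 = 416.8 rad/s, so P_max = T_max·ω = 1.874×10^4 W.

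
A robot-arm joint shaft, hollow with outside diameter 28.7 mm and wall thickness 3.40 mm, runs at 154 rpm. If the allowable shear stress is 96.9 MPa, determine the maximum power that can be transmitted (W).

J = π(d_o⁴ − d_i⁴)/32 = π(0.0287⁴ − 0.0219⁴)/32 = 4.403×10^-8 m⁴.
T_max = τ_allow·J/r = 9.69×10^7 × 4.403×10^-8 / 0.0143 = 297.3 N·m.
ω = 2π·154/60 = 16.13 rad/s, so P_max = T_max·ω = 4794 W.

4790 W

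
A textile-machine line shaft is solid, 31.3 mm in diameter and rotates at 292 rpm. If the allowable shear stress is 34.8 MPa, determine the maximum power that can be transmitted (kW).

J = πd⁴/32 = π(0.0313)⁴/32 = 9.423×10^-8 m⁴.
T_max = τ_allow·J/r = 3.48×10^7 × 9.423×10^-8 / 0.0157 = 209.5 N·m.
ω = 2π·292/60 = 30.58 rad/s, so P_max = T_max·ω = 6407 W.

6.41 kW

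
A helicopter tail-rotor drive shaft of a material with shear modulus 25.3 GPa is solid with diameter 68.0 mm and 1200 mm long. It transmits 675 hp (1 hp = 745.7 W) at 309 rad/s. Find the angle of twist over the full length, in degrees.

2.11°

ω = 309 rad/s, so T = P/ω = 675×745.7 / 309.0 = 1629 N·m.
J = πd⁴/32 = π(0.0680)⁴/32 = 2.099×10^-6 m⁴.
θ = T·L/(G·J) = 1629 × 1.20 / (25.3×10⁹ × 2.099×10^-6) = 0.03681 rad.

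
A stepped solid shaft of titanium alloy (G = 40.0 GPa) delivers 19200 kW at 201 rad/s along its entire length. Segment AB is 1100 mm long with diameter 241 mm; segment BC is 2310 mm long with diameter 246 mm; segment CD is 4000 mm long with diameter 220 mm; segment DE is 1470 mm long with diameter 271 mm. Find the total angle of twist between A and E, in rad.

0.0714 rad

ω = 201 rad/s, so T = P/ω = 19200×10³ / 201.0 = 95520 N·m.
J_AB = π(0.241)⁴/32 = 3.31×10^-4 m⁴; J_BC = π(0.246)⁴/32 = 3.60×10^-4 m⁴; J_CD = π(0.220)⁴/32 = 2.30×10^-4 m⁴; J_DE = π(0.271)⁴/32 = 5.30×10^-4 m⁴.
θ = (T/G)·Σ L_i/J_i = (95520/40.0×10⁹)·(1.10/3.31×10^-4 + 2.31/3.60×10^-4 + 4.00/2.30×10^-4 + 1.47/5.30×10^-4) = 0.07144 rad.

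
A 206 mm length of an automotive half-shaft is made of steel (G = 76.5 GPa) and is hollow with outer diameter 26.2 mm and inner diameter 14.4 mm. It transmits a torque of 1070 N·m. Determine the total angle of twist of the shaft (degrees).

3.93°

J = π(d_o⁴ − d_i⁴)/32 = π(0.0262⁴ − 0.0144⁴)/32 = 4.204×10^-8 m⁴.
θ = T·L/(G·J) = 1070 × 0.206 / (76.5×10⁹ × 4.204×10^-8) = 0.06854 rad.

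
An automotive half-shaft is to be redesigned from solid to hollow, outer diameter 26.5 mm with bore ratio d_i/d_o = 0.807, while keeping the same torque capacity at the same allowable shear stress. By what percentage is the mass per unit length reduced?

Equal τ_max and T ⇒ the solid shaft needs d_s³ = d_o³(1−k⁴), so d_s = 26.5·(1−0.807⁴)^(1/3) = 22.05 mm.
Area ratio A_h/A_s = d_o²(1−k²)/d_s² = (1−k²)/(1−k⁴)^(2/3) = 0.5038.
Mass saving = 1 − 0.5038 = 49.6 %.

49.6 %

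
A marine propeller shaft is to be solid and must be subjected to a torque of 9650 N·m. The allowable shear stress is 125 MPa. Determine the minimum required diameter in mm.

73.3 mm

For a solid shaft τ_max = 16T/(πd³), so d = (16T/(π τ_allow))^(1/3) = (16·9650/(π·1.25×10^8))^(1/3) = 0.07326 m.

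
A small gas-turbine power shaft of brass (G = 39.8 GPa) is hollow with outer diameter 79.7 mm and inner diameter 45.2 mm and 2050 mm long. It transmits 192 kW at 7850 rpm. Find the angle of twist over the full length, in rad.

ω = 2π·7850/60 = 822.1 rad/s, so T = P/ω = 192×10³ / 822.1 = 233.6 N·m.
J = π(d_o⁴ − d_i⁴)/32 = π(0.0797⁴ − 0.0452⁴)/32 = 3.551×10^-6 m⁴.
θ = T·L/(G·J) = 233.6 × 2.05 / (39.8×10⁹ × 3.551×10^-6) = 3.387×10^-3 rad.

0.00339 rad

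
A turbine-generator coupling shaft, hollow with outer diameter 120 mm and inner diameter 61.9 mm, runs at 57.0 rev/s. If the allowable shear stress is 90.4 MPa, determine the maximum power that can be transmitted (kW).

J = π(d_o⁴ − d_i⁴)/32 = π(0.120⁴ − 0.0619⁴)/32 = 1.892×10^-5 m⁴.
T_max = τ_allow·J/r = 9.04×10^7 × 1.892×10^-5 / 0.0600 = 28500 N·m.
ω = 2π·57.0 = 358.1 rad/s, so P_max = T_max·ω = 1.021×10^7 W.

10200 kW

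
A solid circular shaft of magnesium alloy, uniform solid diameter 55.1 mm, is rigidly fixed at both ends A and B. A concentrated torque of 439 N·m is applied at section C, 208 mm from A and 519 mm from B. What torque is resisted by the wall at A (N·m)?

With uniform GJ and both ends fixed, compatibility θ_AC = θ_CB gives T_A·a = T_B·b, together with T_A + T_B = T₀.
T_A = T₀·b/(a+b) = 439.0·519/727.0 = 313.4 N·m; T_B = 125.6 N·m.

313 N·m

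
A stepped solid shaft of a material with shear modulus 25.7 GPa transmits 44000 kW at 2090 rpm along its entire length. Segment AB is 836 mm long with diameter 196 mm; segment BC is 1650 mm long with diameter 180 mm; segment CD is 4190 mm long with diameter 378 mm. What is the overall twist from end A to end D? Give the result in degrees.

ω = 2π·2090/60 = 218.9 rad/s, so T = P/ω = 44000×10³ / 218.9 = 201000 N·m.
J_AB = π(0.196)⁴/32 = 1.45×10^-4 m⁴; J_BC = π(0.180)⁴/32 = 1.03×10^-4 m⁴; J_CD = π(0.378)⁴/32 = 2.00×10^-3 m⁴.
θ = (T/G)·Σ L_i/J_i = (201000/25.7×10⁹)·(0.836/1.45×10^-4 + 1.65/1.03×10^-4 + 4.19/2.00×10^-3) = 0.1867 rad.

10.7°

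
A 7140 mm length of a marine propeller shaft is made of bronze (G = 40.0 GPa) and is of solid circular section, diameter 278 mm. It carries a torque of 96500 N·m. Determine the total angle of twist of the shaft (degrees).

1.68°

J = πd⁴/32 = π(0.278)⁴/32 = 5.864×10^-4 m⁴.
θ = T·L/(G·J) = 96500 × 7.14 / (40.0×10⁹ × 5.864×10^-4) = 0.02938 rad.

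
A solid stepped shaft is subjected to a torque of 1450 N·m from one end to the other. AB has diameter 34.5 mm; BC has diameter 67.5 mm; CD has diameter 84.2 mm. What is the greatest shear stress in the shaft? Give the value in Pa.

1.80e8 Pa

Under the same torque, τ_max = 16T/(πd³) is largest where d is smallest — segment AB (d = 34.5 mm).
τ_max = 16·1450/(π·(0.0345)³) = 1.798×10^8 Pa.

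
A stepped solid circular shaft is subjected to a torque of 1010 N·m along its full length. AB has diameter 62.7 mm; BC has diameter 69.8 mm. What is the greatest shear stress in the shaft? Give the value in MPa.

20.9 MPa

Under the same torque, τ_max = 16T/(πd³) is largest where d is smallest — segment AB (d = 62.7 mm).
τ_max = 16·1010/(π·(0.0627)³) = 2.087×10^7 Pa.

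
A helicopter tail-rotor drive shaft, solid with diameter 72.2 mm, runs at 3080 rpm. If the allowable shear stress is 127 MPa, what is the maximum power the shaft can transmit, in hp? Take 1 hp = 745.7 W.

4060 hp

J = πd⁴/32 = π(0.0722)⁴/32 = 2.668×10^-6 m⁴.
T_max = τ_allow·J/r = 1.27×10^8 × 2.668×10^-6 / 0.0361 = 9385 N·m.
ω = 2π·3080/60 = 322.5 rad/s, so P_max = T_max·ω = 3.027×10^6 W.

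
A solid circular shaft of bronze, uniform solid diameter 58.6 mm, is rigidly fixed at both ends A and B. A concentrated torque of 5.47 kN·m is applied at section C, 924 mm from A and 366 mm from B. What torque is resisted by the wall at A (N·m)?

1550 N·m

With uniform GJ and both ends fixed, compatibility θ_AC = θ_CB gives T_A·a = T_B·b, together with T_A + T_B = T₀.
T_A = T₀·b/(a+b) = 5470·366/1290 = 1552 N·m; T_B = 3918 N·m.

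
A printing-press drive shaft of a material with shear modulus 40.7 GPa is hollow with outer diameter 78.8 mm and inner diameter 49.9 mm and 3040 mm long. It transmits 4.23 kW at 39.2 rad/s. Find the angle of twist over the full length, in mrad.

ω = 39.2 rad/s, so T = P/ω = 4.23×10³ / 39.20 = 107.9 N·m.
J = π(d_o⁴ − d_i⁴)/32 = π(0.0788⁴ − 0.0499⁴)/32 = 3.177×10^-6 m⁴.
θ = T·L/(G·J) = 107.9 × 3.04 / (40.7×10⁹ × 3.177×10^-6) = 2.537×10^-3 rad.

2.54 mrad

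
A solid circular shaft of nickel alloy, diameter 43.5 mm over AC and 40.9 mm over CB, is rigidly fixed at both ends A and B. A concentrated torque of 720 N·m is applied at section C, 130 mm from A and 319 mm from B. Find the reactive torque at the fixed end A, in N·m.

546 N·m

Compatibility: T_A·a/J_AC = T_B·b/J_CB with T_A + T_B = T₀.
J_AC = 3.52×10^-7 m⁴, J_CB = 2.75×10^-7 m⁴, so T_A = T₀·(J_AC/a)/((J_AC/a)+(J_CB/b)) = 546.1 N·m, T_B = 173.9 N·m.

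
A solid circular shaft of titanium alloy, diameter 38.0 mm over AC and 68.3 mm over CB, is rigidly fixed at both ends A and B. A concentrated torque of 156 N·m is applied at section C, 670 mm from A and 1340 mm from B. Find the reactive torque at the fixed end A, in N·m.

Compatibility: T_A·a/J_AC = T_B·b/J_CB with T_A + T_B = T₀.
J_AC = 2.05×10^-7 m⁴, J_CB = 2.14×10^-6 m⁴, so T_A = T₀·(J_AC/a)/((J_AC/a)+(J_CB/b)) = 25.09 N·m, T_B = 130.9 N·m.

25.1 N·m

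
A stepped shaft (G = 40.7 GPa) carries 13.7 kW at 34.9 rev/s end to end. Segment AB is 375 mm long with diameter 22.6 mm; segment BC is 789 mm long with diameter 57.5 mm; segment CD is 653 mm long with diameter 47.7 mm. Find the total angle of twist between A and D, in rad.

ω = 2π·34.9 = 219.3 rad/s, so T = P/ω = 13.7×10³ / 219.3 = 62.48 N·m.
J_AB = π(0.0226)⁴/32 = 2.56×10^-8 m⁴; J_BC = π(0.0575)⁴/32 = 1.07×10^-6 m⁴; J_CD = π(0.0477)⁴/32 = 5.08×10^-7 m⁴.
θ = (T/G)·Σ L_i/J_i = (62.48/40.7×10⁹)·(0.375/2.56×10^-8 + 0.789/1.07×10^-6 + 0.653/5.08×10^-7) = 0.02558 rad.

0.0256 rad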